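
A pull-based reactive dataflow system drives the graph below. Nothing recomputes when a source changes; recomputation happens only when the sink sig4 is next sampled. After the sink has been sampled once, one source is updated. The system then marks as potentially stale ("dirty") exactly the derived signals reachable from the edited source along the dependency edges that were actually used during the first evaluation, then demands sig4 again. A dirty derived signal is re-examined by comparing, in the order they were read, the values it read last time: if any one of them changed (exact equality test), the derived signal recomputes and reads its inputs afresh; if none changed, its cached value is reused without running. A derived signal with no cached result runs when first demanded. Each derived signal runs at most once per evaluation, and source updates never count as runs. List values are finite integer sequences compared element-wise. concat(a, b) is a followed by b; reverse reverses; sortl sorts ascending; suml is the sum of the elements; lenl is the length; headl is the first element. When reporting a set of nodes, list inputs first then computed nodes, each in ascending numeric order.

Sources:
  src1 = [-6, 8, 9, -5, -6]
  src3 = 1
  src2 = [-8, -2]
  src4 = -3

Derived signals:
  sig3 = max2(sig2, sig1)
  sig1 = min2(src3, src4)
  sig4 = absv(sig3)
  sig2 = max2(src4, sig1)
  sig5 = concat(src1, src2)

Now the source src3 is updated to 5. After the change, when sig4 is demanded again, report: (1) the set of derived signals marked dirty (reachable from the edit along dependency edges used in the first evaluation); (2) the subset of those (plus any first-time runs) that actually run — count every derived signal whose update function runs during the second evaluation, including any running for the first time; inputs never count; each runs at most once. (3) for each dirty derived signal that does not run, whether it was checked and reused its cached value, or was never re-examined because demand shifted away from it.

Marked dirty: sig1, sig2, sig3, sig4.
Derived signals that run: sig1 — 1 in total.
Checked but reused from cache: sig2, sig3, sig4.
Key observation: the change is absorbed at sig1 — it re-runs but produces the same value, and the output's value is unchanged.

First evaluation (everything demanded from the output):
  sig1 = min2(1, -3) = -3
  sig2 = max2(-3, -3) = -3
  sig3 = max2(-3, -3) = -3
  sig4 = absv(-3) = 3

Propagation after the edit:
  sig1: runs — src3 1->5; result -3 (same value as before).
  sig2: checked — values it read are unchanged (src4 unchanged, sig1 unchanged); reused cached -3 without running.
  sig3: checked — values it read are unchanged (sig2 unchanged, sig1 unchanged); reused cached -3 without running.
  sig4: checked — values it read are unchanged (sig3 unchanged); reused cached 3 without running.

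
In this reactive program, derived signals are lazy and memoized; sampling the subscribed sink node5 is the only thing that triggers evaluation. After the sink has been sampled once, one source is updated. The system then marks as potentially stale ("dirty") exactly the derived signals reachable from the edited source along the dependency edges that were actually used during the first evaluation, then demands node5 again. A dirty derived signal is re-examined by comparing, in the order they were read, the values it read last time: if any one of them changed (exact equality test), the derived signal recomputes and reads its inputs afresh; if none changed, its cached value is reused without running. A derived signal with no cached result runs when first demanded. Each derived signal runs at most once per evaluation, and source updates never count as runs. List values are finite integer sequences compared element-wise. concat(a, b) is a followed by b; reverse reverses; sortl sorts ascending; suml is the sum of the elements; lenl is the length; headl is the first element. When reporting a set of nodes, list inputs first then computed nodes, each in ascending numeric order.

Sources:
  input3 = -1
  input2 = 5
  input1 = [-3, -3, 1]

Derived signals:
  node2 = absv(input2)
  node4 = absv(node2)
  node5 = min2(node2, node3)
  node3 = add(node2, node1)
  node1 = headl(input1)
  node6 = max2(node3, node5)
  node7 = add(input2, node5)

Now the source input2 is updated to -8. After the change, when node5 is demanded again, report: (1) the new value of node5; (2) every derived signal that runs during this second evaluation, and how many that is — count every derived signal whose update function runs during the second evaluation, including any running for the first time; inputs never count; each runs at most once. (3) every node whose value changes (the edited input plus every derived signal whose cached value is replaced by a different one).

First demand of the output computes:
  node1 = headl([-3, -3, 1]) = -3
  node2 = absv(5) = 5
  node3 = add(5, -3) = 2
  node5 = min2(5, 2) = 2

After the edit, cleaning proceeds:
  node2: a read changed (input2 5->-8) — executes, giving 8.
  node3: a read changed (node2 5->8) — executes, giving 5.
  node5: a read changed (node2 5->8; node3 2->5) — executes, giving 5.

Demanding node5 again yields 5.
3 derived signals run: node2, node3, node5.
The nodes whose values change: input2, node2, node3, node5.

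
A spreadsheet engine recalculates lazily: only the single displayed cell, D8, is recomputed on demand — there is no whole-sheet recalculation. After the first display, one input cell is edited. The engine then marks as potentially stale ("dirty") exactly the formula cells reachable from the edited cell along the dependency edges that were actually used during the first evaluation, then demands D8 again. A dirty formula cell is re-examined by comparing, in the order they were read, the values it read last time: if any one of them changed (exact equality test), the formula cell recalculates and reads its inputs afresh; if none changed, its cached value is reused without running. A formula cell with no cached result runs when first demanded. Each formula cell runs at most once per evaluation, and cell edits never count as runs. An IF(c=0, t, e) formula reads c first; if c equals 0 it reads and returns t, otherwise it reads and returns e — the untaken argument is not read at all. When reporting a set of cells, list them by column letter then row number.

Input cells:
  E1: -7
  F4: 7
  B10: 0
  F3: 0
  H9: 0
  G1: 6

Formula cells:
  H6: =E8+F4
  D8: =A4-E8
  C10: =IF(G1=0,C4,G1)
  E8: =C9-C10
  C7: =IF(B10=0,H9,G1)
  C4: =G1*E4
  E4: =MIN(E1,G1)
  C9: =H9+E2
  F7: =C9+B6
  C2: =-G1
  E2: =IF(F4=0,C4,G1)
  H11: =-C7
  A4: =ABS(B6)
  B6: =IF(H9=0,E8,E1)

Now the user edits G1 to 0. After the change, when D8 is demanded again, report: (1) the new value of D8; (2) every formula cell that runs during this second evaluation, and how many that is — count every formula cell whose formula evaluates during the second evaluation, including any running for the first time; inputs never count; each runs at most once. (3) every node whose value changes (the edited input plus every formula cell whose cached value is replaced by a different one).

New value of D8: 0.
Formula cells that run: C4, C9, C10, E2, E4, E8 — 6 in total.
Values that change: C9, C10, E2, G1.
Key observation: a condition flipped, so demand reaches new nodes — C4, E4 run for the first time.

First evaluation (everything demanded from the output):
  C10 = IF(G1=0: G1=6 -> else branch G1) = 6
  E2 = IF(F4=0: F4=7 -> else branch G1) = 6
  C9 = 0 + 6 = 6
  E8 = 6 - 6 = 0
  B6 = IF(H9=0: H9=0 -> then branch E8) = 0
  A4 = ABS(0) = 0
  D8 = 0 - 0 = 0

Propagation after the edit:
  E4: demanded for the first time — runs, produces -7.
  C4: demanded for the first time — runs, produces 0.
  C10: runs — G1 6->0; G1 6->0; result 0.
  E2: runs — G1 6->0; result 0.
  C9: runs — E2 6->0; result 0.
  E8: runs — C9 6->0; C10 6->0; result 0 (same value as before).
  B6: checked — values it read are unchanged (H9 unchanged, E8 unchanged); reused cached 0 without running.
  A4: checked — values it read are unchanged (B6 unchanged); reused cached 0 without running.
  D8: checked — values it read are unchanged (A4 unchanged, E8 unchanged); reused cached 0 without running.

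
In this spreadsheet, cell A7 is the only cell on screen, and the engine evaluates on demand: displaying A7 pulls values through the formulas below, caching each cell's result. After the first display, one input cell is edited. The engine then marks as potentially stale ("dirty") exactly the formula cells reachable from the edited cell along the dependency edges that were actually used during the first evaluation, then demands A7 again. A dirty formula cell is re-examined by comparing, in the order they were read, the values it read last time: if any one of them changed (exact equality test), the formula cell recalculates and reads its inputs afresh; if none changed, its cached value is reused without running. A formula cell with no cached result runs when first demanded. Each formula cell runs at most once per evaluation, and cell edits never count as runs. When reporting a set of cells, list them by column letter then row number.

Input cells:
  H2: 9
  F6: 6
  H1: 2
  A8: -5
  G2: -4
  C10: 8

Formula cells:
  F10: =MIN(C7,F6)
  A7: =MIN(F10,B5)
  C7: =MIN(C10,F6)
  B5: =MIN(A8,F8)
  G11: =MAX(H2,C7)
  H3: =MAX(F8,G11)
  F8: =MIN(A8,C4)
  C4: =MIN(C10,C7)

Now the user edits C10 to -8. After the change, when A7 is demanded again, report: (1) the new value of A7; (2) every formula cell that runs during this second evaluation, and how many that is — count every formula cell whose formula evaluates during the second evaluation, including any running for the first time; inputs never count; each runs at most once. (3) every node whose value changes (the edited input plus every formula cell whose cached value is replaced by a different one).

A7 now evaluates to -8.
Run set: A7, B5, C4, C7, F8, F10 (6 run).
Changed values: A7, B5, C4, C7, C10, F8, F10.

Initial pass — values computed on the first demand:
  C7 = MIN(8, 6) = 6
  C4 = MIN(8, 6) = 6
  F8 = MIN(-5, 6) = -5
  B5 = MIN(-5, -5) = -5
  F10 = MIN(6, 6) = 6
  A7 = MIN(6, -5) = -5

Second demand — change propagation:
  C7: re-runs because C10 8->-8; new result -8.
  C4: re-runs because C10 8->-8; C7 6->-8; new result -8.
  F8: re-runs because C4 6->-8; new result -8.
  B5: re-runs because F8 -5->-8; new result -8.
  F10: re-runs because C7 6->-8; new result -8.
  A7: re-runs because F10 6->-8; B5 -5->-8; new result -8.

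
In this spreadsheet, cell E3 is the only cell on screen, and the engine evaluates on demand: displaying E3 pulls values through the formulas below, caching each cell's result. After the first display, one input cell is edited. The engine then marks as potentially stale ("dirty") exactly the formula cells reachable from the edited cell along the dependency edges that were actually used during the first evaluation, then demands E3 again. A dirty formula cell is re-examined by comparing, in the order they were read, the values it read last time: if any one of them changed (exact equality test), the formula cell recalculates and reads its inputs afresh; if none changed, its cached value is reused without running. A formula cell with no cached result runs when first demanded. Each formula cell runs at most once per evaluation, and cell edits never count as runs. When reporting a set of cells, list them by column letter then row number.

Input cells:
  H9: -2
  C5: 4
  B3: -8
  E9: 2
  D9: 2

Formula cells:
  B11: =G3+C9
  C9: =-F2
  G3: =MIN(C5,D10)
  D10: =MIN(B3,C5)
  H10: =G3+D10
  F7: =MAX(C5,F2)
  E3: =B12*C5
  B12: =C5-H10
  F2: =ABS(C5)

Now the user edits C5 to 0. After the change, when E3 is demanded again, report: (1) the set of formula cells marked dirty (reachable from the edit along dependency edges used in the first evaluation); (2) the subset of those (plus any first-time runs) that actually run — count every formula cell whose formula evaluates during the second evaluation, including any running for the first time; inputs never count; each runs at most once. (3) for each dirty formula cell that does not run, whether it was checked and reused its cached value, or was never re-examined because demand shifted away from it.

Dirty set: B12, D10, E3, G3, H10.
Run set: B12, D10, E3, G3 (4 run).
Re-examined without running (cache reused): H10.
The important point: at H10 every value read last time is unchanged, so the dirty flag clears without a run.

Initial pass — values computed on the first demand:
  D10 = MIN(-8, 4) = -8
  G3 = MIN(4, -8) = -8
  H10 = -8 + -8 = -16
  B12 = 4 - -16 = 20
  E3 = 20 * 4 = 80

Second demand — change propagation:
  D10: re-runs because C5 4->0; new result -8 (unchanged).
  G3: re-runs because C5 4->0; new result -8 (unchanged).
  H10: re-examined; everything it read last time is the same (G3 unchanged, D10 unchanged) — cache -16 kept, no run.
  B12: re-runs because C5 4->0; new result 16.
  E3: re-runs because B12 20->16; C5 4->0; new result 0.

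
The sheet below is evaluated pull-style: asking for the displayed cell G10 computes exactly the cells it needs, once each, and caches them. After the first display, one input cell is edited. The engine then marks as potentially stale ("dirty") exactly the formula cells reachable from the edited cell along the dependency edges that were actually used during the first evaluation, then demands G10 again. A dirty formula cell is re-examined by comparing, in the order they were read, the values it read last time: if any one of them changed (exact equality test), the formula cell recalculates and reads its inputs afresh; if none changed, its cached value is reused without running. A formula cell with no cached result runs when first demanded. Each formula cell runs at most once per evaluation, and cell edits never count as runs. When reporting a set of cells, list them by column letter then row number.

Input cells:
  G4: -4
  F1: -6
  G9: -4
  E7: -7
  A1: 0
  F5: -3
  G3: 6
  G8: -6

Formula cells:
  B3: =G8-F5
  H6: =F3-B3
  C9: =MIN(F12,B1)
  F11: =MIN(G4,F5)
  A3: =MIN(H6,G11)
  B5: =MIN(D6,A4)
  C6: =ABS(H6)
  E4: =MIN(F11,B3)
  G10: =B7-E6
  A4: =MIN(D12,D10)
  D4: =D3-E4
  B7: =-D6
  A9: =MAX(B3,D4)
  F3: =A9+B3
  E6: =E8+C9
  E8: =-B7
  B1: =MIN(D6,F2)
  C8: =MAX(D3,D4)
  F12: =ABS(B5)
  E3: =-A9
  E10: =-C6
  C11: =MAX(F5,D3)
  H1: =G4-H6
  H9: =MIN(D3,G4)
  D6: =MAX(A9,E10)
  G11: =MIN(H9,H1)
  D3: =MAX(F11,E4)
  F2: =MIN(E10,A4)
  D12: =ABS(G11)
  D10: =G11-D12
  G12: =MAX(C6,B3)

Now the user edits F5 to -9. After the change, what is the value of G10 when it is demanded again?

Demanding G10 again yields 12.

First demand of the output computes:
  B3 = -6 - -3 = -3
  F11 = MIN(-4, -3) = -4
  E4 = MIN(-4, -3) = -4
  D3 = MAX(-4, -4) = -4
  D4 = -4 - -4 = 0
  A9 = MAX(-3, 0) = 0
  F3 = 0 + -3 = -3
  H6 = -3 - -3 = 0
  C6 = ABS(0) = 0
  E10 = -(0) = 0
  D6 = MAX(0, 0) = 0
  B7 = -(0) = 0
  E8 = -(0) = 0
  H1 = -4 - 0 = -4
  H9 = MIN(-4, -4) = -4
  G11 = MIN(-4, -4) = -4
  D12 = ABS(-4) = 4
  D10 = -4 - 4 = -8
  A4 = MIN(4, -8) = -8
  B5 = MIN(0, -8) = -8
  F2 = MIN(0, -8) = -8
  B1 = MIN(0, -8) = -8
  F12 = ABS(-8) = 8
  C9 = MIN(8, -8) = -8
  E6 = 0 + -8 = -8
  G10 = 0 - -8 = 8

After the edit, cleaning proceeds:
  B3: a read changed (F5 -3->-9) — executes, giving 3.
  F11: a read changed (F5 -3->-9) — executes, giving -9.
  E4: a read changed (F11 -4->-9; B3 -3->3) — executes, giving -9.
  D3: a read changed (F11 -4->-9; E4 -4->-9) — executes, giving -9.
  D4: a read changed (D3 -4->-9; E4 -4->-9) — executes, giving 0 — identical to its old value.
  A9: a read changed (B3 -3->3) — executes, giving 3.
  F3: a read changed (A9 0->3; B3 -3->3) — executes, giving 6.
  H6: a read changed (F3 -3->6; B3 -3->3) — executes, giving 3.
  C6: a read changed (H6 0->3) — executes, giving 3.
  E10: a read changed (C6 0->3) — executes, giving -3.
  D6: a read changed (A9 0->3; E10 0->-3) — executes, giving 3.
  B7: a read changed (D6 0->3) — executes, giving -3.
  E8: a read changed (B7 0->-3) — executes, giving 3.
  H1: a read changed (H6 0->3) — executes, giving -7.
  H9: a read changed (D3 -4->-9) — executes, giving -9.
  G11: a read changed (H9 -4->-9; H1 -4->-7) — executes, giving -9.
  D12: a read changed (G11 -4->-9) — executes, giving 9.
  D10: a read changed (G11 -4->-9; D12 4->9) — executes, giving -18.
  A4: a read changed (D12 4->9; D10 -8->-18) — executes, giving -18.
  B5: a read changed (D6 0->3; A4 -8->-18) — executes, giving -18.
  F2: a read changed (E10 0->-3; A4 -8->-18) — executes, giving -18.
  B1: a read changed (D6 0->3; F2 -8->-18) — executes, giving -18.
  F12: a read changed (B5 -8->-18) — executes, giving 18.
  C9: a read changed (F12 8->18; B1 -8->-18) — executes, giving -18.
  E6: a read changed (E8 0->3; C9 -8->-18) — executes, giving -15.
  G10: a read changed (B7 0->-3; E6 -8->-15) — executes, giving 12.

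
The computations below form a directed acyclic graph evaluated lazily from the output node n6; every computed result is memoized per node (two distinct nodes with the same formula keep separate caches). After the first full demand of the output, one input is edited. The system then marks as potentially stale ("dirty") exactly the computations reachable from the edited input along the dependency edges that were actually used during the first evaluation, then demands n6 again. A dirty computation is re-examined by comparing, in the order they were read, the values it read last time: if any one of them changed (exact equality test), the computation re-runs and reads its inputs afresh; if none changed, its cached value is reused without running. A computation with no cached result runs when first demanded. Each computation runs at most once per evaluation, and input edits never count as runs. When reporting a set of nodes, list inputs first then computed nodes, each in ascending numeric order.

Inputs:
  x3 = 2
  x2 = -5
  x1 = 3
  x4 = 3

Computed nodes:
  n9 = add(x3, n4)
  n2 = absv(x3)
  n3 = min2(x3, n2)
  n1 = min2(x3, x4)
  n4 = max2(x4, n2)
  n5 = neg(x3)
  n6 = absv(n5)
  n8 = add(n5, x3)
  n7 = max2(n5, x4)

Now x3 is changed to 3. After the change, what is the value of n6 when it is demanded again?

Demanding n6 again yields 3.

First demand of the output computes:
  n5 = neg(2) = -2
  n6 = absv(-2) = 2

After the edit, cleaning proceeds:
  n5: a read changed (x3 2->3) — executes, giving -3.
  n6: a read changed (n5 -2->-3) — executes, giving 3.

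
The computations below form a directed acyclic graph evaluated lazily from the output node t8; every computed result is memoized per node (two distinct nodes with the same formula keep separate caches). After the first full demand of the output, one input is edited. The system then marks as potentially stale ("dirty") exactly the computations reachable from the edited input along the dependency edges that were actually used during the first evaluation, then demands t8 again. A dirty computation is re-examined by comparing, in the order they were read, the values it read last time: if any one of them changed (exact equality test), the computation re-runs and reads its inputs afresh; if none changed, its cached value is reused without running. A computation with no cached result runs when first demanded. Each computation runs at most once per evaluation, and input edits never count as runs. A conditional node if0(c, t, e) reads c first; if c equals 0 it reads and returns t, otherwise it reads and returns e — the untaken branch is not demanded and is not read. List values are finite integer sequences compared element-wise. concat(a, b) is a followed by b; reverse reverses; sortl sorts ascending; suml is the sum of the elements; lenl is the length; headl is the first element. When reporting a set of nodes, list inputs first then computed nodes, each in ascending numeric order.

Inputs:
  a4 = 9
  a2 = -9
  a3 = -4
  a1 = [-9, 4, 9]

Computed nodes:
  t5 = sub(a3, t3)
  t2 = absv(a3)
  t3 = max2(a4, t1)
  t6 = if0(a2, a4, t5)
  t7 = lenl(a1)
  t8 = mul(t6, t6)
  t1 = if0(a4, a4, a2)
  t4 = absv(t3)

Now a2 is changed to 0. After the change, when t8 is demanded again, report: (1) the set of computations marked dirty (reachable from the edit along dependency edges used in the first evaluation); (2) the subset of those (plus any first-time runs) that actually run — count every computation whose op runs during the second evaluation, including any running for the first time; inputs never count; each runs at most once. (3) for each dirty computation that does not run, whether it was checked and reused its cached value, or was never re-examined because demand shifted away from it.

The edit dirties: t1, t3, t5, t6, t8.
2 computations run: t6, t8.
Unvisited dirty nodes (no longer demanded): t1, t3, t5.
Note the branch switch — demand abandons t1, t3, t5, which are never re-examined.

First demand of the output computes:
  t1 = if0(a4=9 -> else branch a2) = -9
  t3 = max2(9, -9) = 9
  t5 = sub(-4, 9) = -13
  t6 = if0(a2=-9 -> else branch t5) = -13
  t8 = mul(-13, -13) = 169

After the edit, cleaning proceeds:
  t1: stays stale; no demand reaches it after the flip.
  t3: stays stale; no demand reaches it after the flip.
  t5: stays stale; no demand reaches it after the flip.
  t6: a read changed (a2 -9->0) — executes, giving 9.
  t8: a read changed (t6 -13->9; t6 -13->9) — executes, giving 81.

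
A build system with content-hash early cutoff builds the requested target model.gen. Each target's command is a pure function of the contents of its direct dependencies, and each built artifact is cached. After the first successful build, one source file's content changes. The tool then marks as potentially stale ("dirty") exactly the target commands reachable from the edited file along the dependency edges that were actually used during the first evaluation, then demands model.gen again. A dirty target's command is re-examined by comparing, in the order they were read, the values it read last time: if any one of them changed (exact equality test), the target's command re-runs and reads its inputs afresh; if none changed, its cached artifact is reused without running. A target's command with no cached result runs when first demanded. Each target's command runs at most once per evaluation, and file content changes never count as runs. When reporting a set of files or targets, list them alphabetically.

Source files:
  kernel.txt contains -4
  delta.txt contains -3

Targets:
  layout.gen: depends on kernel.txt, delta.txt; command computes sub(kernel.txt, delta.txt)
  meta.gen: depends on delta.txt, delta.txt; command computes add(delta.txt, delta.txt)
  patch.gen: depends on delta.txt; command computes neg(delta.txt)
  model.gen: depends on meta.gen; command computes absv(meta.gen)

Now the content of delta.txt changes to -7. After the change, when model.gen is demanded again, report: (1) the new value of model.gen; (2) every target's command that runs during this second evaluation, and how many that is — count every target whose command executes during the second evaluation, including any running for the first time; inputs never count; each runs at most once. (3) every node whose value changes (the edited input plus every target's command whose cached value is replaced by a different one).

New value of model.gen: 14.
Target commands that run: meta.gen, model.gen — 2 in total.
Values that change: delta.txt, meta.gen, model.gen.

First evaluation (everything demanded from the output):
  meta.gen = add(-3, -3) = -6
  model.gen = absv(-6) = 6

Propagation after the edit:
  meta.gen: runs — delta.txt -3->-7; delta.txt -3->-7; result -14.
  model.gen: runs — meta.gen -6->-14; result 14.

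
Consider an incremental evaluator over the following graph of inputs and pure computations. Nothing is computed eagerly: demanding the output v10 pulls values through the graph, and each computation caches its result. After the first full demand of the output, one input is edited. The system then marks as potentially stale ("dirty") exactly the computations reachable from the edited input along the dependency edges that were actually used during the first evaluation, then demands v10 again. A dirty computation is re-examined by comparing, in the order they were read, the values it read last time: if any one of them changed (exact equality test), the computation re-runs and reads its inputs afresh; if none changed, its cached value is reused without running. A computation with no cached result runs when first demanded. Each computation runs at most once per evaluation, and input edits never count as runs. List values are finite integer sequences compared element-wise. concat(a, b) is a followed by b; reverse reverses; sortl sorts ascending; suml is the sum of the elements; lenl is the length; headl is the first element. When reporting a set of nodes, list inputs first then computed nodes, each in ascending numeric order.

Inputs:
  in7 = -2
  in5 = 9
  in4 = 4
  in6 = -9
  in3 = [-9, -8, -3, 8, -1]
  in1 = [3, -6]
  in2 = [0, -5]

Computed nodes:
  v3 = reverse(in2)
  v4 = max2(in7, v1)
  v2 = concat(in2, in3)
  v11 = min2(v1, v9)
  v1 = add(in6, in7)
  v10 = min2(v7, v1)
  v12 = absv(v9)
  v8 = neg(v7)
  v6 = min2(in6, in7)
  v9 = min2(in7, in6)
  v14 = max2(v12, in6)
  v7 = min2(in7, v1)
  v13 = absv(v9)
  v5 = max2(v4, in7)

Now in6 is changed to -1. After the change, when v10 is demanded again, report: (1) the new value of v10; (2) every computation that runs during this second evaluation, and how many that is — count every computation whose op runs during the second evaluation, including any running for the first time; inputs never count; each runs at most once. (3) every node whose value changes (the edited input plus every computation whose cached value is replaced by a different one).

v10 now evaluates to -3.
Run set: v1, v7, v10 (3 run).
Changed values: in6, v1, v7, v10.

Initial pass — values computed on the first demand:
  v1 = add(-9, -2) = -11
  v7 = min2(-2, -11) = -11
  v10 = min2(-11, -11) = -11

Second demand — change propagation:
  v1: re-runs because in6 -9->-1; new result -3.
  v7: re-runs because v1 -11->-3; new result -3.
  v10: re-runs because v7 -11->-3; v1 -11->-3; new result -3.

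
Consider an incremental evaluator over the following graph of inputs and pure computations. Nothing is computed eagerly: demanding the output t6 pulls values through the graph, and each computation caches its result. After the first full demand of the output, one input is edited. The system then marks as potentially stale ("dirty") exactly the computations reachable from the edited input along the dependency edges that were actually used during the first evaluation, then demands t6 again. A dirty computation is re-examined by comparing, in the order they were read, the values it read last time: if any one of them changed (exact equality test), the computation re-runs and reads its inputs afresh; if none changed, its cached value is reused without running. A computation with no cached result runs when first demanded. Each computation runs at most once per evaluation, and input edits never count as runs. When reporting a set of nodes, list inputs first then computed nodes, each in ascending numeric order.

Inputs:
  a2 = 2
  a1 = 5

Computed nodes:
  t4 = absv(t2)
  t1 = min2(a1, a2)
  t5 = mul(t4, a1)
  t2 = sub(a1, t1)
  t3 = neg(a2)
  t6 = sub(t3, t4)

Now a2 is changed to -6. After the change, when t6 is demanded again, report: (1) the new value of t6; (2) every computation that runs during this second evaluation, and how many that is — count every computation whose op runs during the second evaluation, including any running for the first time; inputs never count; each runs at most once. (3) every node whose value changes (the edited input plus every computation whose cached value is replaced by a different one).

t6 now evaluates to -5.
Run set: t1, t2, t3, t4, t6 (5 run).
Changed values: a2, t1, t2, t3, t4.

Initial pass — values computed on the first demand:
  t1 = min2(5, 2) = 2
  t2 = sub(5, 2) = 3
  t3 = neg(2) = -2
  t4 = absv(3) = 3
  t6 = sub(-2, 3) = -5

Second demand — change propagation:
  t1: re-runs because a2 2->-6; new result -6.
  t2: re-runs because t1 2->-6; new result 11.
  t3: re-runs because a2 2->-6; new result 6.
  t4: re-runs because t2 3->11; new result 11.
  t6: re-runs because t3 -2->6; t4 3->11; new result -5 (unchanged).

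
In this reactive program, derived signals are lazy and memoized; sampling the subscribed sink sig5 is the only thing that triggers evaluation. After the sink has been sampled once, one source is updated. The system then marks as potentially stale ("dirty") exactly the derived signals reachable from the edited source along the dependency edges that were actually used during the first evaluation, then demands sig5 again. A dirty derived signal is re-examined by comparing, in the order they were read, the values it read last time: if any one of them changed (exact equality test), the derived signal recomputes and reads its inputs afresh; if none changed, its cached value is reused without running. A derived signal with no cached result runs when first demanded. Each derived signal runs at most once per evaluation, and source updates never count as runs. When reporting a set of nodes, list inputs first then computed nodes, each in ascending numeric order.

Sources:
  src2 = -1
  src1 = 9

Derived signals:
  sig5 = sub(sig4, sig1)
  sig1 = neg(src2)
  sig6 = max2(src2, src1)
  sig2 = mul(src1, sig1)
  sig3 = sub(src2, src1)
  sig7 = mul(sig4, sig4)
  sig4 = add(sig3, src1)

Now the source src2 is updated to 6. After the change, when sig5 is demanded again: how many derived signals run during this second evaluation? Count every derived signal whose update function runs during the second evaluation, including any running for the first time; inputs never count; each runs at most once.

First demand of the output computes:
  sig1 = neg(-1) = 1
  sig3 = sub(-1, 9) = -10
  sig4 = add(-10, 9) = -1
  sig5 = sub(-1, 1) = -2

After the edit, cleaning proceeds:
  sig1: a read changed (src2 -1->6) — executes, giving -6.
  sig3: a read changed (src2 -1->6) — executes, giving -3.
  sig4: a read changed (sig3 -10->-3) — executes, giving 6.
  sig5: a read changed (sig4 -1->6; sig1 1->-6) — executes, giving 12.

4 derived signals run: sig1, sig3, sig4, sig5.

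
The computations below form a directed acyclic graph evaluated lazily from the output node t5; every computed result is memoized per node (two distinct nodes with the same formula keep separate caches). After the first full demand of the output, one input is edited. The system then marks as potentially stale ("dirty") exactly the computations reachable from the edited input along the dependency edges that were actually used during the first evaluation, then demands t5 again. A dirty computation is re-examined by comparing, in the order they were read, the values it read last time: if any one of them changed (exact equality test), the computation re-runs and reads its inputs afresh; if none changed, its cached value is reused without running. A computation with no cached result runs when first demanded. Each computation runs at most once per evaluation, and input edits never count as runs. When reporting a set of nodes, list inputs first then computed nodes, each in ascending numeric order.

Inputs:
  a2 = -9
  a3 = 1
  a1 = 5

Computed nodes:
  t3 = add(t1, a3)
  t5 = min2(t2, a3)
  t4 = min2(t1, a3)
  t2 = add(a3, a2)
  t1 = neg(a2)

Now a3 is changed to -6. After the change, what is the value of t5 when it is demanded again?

Demanding t5 again yields -15.

First demand of the output computes:
  t2 = add(1, -9) = -8
  t5 = min2(-8, 1) = -8

After the edit, cleaning proceeds:
  t2: a read changed (a3 1->-6) — executes, giving -15.
  t5: a read changed (t2 -8->-15; a3 1->-6) — executes, giving -15.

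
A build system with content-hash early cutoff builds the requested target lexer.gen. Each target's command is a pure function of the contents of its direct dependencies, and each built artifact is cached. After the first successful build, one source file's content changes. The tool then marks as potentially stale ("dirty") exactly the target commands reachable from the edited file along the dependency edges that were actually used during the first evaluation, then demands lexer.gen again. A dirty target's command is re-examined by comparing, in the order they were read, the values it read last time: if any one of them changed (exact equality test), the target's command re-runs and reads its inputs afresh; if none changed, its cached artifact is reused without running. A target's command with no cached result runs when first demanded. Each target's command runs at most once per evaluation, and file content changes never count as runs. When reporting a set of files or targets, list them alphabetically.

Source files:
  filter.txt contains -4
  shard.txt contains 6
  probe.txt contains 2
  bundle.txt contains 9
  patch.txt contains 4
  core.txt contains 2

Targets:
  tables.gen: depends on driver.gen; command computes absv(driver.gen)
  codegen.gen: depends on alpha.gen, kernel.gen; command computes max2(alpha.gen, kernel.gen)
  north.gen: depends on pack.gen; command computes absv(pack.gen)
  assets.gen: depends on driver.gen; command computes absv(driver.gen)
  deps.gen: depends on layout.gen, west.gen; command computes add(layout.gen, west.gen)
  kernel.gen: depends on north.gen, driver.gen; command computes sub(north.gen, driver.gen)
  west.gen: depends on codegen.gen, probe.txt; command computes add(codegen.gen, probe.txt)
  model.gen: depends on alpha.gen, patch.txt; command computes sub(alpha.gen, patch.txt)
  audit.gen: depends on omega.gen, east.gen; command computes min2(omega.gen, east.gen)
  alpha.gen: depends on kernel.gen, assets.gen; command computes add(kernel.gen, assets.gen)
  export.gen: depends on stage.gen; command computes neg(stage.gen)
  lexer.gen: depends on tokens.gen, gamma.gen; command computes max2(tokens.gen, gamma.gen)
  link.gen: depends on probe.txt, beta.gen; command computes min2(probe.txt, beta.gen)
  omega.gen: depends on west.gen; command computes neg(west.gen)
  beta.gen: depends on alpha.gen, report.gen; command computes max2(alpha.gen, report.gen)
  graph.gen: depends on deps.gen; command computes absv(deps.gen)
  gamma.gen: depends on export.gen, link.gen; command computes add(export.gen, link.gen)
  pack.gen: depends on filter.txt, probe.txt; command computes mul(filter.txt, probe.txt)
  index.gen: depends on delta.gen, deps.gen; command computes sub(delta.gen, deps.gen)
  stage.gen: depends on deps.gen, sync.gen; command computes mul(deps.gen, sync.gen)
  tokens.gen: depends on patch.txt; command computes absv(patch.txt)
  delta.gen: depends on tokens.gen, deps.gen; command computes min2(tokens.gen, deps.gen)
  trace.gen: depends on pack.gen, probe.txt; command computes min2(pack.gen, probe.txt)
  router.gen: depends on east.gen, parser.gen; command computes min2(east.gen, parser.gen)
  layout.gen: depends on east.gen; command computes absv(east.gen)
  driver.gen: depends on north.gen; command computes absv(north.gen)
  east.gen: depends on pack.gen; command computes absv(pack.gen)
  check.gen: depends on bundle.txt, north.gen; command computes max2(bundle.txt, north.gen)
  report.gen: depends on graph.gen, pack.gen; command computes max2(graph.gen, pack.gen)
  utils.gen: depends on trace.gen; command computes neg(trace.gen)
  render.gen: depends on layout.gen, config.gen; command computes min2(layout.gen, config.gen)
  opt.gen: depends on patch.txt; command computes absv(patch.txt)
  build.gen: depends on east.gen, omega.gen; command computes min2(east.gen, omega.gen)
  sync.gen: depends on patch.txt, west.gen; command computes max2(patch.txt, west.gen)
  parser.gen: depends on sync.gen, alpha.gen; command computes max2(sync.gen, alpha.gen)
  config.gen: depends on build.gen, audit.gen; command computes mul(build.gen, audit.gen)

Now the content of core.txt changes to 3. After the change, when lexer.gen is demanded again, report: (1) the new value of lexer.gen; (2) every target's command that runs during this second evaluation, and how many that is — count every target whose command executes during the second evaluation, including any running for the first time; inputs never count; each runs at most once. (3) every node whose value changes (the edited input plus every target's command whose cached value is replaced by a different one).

New value of lexer.gen: 4.
Target commands that run: none — 0 in total.
Values that change: core.txt.
Key observation: core.txt is never demanded by the output, so the edit triggers no recomputation at all.

First evaluation (everything demanded from the output):
  pack.gen = mul(-4, 2) = -8
  east.gen = absv(-8) = 8
  layout.gen = absv(8) = 8
  north.gen = absv(-8) = 8
  driver.gen = absv(8) = 8
  assets.gen = absv(8) = 8
  kernel.gen = sub(8, 8) = 0
  alpha.gen = add(0, 8) = 8
  codegen.gen = max2(8, 0) = 8
  tokens.gen = absv(4) = 4
  west.gen = add(8, 2) = 10
  deps.gen = add(8, 10) = 18
  graph.gen = absv(18) = 18
  report.gen = max2(18, -8) = 18
  beta.gen = max2(8, 18) = 18
  link.gen = min2(2, 18) = 2
  sync.gen = max2(4, 10) = 10
  stage.gen = mul(18, 10) = 180
  export.gen = neg(180) = -180
  gamma.gen = add(-180, 2) = -178
  lexer.gen = max2(4, -178) = 4

Propagation after the edit:
  core.txt feeds no computation that the output demands — nothing is marked dirty and nothing runs.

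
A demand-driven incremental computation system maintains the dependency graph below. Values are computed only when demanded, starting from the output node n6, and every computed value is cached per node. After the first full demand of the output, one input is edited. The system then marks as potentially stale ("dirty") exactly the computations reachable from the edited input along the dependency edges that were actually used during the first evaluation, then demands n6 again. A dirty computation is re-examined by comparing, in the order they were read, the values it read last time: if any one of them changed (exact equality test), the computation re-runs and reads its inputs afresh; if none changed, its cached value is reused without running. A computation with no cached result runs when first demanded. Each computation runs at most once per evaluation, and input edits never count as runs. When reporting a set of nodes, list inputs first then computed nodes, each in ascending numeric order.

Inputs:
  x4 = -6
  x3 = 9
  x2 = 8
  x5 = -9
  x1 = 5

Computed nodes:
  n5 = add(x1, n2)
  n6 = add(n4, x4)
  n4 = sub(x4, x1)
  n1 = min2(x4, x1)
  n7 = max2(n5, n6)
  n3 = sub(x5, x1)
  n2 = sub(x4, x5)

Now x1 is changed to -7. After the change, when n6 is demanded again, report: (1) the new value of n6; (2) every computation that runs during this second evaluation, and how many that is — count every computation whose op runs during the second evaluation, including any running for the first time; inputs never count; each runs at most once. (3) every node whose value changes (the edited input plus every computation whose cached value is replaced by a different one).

First evaluation (everything demanded from the output):
  n4 = sub(-6, 5) = -11
  n6 = add(-11, -6) = -17

Propagation after the edit:
  n4: runs — x1 5->-7; result 1.
  n6: runs — n4 -11->1; result -5.

New value of n6: -5.
Computations that run: n4, n6 — 2 in total.
Values that change: x1, n4, n6.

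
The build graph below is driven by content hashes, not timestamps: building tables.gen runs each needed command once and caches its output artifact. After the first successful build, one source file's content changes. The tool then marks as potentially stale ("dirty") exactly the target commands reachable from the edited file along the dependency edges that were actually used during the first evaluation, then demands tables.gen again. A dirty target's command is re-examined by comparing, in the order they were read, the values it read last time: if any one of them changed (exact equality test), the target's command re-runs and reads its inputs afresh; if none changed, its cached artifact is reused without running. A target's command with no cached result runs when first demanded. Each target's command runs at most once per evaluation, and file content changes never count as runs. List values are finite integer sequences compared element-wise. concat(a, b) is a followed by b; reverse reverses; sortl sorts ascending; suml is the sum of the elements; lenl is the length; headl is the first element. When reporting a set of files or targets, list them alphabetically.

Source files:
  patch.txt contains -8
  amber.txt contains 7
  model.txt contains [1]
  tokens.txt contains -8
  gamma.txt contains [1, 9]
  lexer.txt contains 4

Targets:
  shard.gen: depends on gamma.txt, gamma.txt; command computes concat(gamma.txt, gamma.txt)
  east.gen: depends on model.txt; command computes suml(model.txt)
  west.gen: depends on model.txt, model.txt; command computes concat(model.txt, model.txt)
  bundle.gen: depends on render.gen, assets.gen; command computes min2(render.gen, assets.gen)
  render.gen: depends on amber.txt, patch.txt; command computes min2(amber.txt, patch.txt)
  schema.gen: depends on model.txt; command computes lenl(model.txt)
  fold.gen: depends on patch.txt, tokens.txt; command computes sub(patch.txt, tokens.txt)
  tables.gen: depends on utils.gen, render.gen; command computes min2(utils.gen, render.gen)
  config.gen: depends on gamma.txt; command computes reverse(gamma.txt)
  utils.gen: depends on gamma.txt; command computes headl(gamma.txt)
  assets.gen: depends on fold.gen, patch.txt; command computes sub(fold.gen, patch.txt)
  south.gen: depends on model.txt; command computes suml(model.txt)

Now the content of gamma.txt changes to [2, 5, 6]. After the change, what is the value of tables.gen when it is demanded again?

tables.gen now evaluates to -8.

Initial pass — values computed on the first demand:
  render.gen = min2(7, -8) = -8
  utils.gen = headl([1, 9]) = 1
  tables.gen = min2(1, -8) = -8

Second demand — change propagation:
  utils.gen: re-runs because gamma.txt [1, 9]->[2, 5, 6]; new result 2.
  tables.gen: re-runs because utils.gen 1->2; new result -8 (unchanged).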